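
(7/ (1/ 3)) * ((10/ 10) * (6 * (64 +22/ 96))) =64743/ 8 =8092.88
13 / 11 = 1.18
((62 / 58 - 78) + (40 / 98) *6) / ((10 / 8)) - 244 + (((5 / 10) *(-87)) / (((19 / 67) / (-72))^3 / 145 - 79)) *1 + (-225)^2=459767918994442117462971 / 9136525552906294795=50321.96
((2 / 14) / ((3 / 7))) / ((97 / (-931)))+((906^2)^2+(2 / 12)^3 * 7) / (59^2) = 14116865240011279 / 72933912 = 193556945.64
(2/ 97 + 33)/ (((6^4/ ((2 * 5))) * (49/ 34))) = 272255/ 1539972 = 0.18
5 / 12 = 0.42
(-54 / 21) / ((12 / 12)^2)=-18 / 7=-2.57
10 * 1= 10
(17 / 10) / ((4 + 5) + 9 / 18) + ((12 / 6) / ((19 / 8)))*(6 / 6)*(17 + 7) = 1937 / 95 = 20.39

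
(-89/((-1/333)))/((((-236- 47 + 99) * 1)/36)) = -266733/46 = -5798.54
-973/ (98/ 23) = -3197/ 14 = -228.36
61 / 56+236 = 237.09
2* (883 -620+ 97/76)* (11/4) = 220935/152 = 1453.52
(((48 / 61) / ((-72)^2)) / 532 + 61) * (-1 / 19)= -213793777 / 66591504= -3.21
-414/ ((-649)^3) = 414/ 273359449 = 0.00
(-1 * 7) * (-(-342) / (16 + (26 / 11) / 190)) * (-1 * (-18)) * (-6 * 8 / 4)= 540373680 / 16733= 32293.89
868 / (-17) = -868 / 17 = -51.06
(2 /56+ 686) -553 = 3725 /28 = 133.04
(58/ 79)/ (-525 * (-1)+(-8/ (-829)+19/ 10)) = 480820/ 345078399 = 0.00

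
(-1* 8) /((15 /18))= -48 /5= -9.60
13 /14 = 0.93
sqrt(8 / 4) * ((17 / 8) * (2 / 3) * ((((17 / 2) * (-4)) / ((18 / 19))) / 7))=-5491 * sqrt(2) / 756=-10.27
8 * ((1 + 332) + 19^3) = 57536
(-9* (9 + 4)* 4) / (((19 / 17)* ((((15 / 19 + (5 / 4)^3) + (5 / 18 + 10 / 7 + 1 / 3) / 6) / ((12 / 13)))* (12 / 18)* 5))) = -133249536 / 3542215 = -37.62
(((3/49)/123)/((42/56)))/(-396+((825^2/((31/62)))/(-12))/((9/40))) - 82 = -62340483437/760249798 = -82.00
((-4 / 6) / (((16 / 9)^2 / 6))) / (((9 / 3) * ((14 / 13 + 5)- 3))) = -351 / 2560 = -0.14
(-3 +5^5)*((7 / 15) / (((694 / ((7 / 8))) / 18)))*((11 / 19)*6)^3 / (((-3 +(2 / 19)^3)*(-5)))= 16492711158 / 178436075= 92.43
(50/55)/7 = 10/77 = 0.13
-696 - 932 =-1628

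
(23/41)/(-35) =-23/1435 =-0.02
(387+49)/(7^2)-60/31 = 10576/1519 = 6.96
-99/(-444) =33/148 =0.22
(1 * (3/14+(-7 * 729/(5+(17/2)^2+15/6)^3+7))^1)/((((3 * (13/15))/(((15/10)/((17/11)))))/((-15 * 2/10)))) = -147332941695/18261214972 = -8.07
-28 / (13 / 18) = -504 / 13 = -38.77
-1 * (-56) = 56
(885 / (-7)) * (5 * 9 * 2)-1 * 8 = -11386.57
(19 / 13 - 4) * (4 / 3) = -44 / 13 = -3.38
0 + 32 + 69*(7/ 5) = 643/ 5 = 128.60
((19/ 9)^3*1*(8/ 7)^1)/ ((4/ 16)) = 219488/ 5103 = 43.01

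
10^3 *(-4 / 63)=-4000 / 63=-63.49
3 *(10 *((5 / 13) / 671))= 150 / 8723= 0.02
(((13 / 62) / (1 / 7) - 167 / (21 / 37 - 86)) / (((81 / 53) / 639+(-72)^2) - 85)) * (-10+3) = -2524028487 / 537201948596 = -0.00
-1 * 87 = -87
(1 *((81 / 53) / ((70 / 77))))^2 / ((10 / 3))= 2381643 / 2809000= 0.85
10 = 10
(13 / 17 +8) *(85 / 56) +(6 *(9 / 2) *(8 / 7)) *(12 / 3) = 7657 / 56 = 136.73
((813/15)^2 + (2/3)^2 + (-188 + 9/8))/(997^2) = 4952177/1789216200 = 0.00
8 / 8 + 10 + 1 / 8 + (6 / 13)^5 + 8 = 56870037 / 2970344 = 19.15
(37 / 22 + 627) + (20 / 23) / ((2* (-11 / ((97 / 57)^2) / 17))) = 1030350077 / 1643994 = 626.74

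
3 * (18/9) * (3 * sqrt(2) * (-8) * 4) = -576 * sqrt(2) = -814.59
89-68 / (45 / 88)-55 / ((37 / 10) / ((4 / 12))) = -81473 / 1665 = -48.93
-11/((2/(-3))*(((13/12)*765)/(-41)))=-902/1105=-0.82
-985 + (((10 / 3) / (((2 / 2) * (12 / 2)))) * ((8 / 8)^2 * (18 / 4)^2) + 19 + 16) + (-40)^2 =2645 / 4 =661.25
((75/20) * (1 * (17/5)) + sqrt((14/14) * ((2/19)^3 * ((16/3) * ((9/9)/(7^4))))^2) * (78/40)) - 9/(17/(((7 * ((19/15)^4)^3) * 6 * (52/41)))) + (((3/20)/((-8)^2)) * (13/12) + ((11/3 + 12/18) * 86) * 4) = 57745118392259155985106481297/56482907228102250000000000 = 1022.35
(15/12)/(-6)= -5/24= -0.21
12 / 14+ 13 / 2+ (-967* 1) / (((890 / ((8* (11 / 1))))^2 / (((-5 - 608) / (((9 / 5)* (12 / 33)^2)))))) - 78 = 121150118849 / 4990230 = 24277.46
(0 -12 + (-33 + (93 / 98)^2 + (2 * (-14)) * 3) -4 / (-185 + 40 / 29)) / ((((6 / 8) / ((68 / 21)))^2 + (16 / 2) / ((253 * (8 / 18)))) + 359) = -30650916457931968 / 85943985620252025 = -0.36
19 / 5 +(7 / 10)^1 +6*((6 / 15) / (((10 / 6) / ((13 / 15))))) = 1437 / 250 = 5.75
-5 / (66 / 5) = -0.38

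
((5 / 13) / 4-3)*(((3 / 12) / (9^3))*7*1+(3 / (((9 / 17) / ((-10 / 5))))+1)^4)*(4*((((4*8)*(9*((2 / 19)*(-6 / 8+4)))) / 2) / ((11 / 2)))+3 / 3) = -3512813686951 / 2881008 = -1219300.22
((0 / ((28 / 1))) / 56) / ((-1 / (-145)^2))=0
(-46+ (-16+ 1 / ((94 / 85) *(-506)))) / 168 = -2949053 / 7990752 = -0.37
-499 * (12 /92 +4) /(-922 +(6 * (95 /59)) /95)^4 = -574423498205 /201311205115881156608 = -0.00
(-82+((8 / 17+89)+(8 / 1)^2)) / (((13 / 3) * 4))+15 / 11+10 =150595 / 9724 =15.49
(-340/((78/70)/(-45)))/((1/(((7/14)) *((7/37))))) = 624750/481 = 1298.86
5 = 5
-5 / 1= -5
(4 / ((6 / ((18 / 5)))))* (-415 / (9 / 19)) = -6308 / 3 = -2102.67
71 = 71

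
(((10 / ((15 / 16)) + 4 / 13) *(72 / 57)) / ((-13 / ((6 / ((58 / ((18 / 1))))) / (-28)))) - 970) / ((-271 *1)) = 632231786 / 176646743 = 3.58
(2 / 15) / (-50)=-1 / 375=-0.00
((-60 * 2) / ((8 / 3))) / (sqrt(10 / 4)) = -9 * sqrt(10) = -28.46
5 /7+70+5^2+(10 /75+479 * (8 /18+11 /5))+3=430144 /315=1365.54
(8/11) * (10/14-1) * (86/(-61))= 1376/4697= 0.29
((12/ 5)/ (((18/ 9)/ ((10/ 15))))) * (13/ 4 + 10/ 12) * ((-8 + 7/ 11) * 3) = -3969/ 55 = -72.16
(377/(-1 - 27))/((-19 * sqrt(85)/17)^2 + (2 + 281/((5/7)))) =-32045/1193752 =-0.03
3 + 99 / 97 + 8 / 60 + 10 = 20594 / 1455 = 14.15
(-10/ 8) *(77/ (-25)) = 77/ 20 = 3.85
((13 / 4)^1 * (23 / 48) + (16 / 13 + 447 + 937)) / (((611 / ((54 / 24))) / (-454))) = -2357229063 / 1016704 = -2318.50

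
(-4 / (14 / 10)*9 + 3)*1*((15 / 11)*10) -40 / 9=-217730 / 693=-314.18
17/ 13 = 1.31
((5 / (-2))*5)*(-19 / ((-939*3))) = -475 / 5634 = -0.08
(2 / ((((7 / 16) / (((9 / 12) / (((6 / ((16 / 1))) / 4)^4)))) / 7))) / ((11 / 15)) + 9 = 41943931 / 99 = 423676.07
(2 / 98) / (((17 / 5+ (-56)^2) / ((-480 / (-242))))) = 1200 / 93067513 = 0.00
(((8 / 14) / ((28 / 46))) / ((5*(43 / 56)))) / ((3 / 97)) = 35696 / 4515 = 7.91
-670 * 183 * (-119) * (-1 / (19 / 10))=-145905900 / 19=-7679257.89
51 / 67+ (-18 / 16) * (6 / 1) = -5.99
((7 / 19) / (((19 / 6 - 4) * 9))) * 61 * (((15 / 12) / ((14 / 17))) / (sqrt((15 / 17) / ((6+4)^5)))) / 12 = -25925 * sqrt(102) / 2052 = -127.60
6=6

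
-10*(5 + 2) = -70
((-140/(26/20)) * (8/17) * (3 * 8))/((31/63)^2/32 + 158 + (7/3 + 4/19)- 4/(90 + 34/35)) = -5163295850496/681373488497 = -7.58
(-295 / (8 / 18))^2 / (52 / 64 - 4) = -138216.18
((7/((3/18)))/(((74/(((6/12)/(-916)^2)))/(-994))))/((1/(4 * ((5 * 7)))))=-365295/7761268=-0.05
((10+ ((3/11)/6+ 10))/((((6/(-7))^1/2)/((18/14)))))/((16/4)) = -1323/88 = -15.03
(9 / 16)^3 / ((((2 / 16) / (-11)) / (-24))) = 24057 / 64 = 375.89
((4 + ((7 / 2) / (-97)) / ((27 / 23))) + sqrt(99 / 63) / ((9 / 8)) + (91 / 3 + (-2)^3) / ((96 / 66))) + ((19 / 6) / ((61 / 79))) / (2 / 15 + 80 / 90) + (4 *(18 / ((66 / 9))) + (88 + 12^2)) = 8 *sqrt(77) / 63 + 171475976117 / 646704432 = 266.27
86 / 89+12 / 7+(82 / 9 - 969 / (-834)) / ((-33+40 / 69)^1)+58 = 60.36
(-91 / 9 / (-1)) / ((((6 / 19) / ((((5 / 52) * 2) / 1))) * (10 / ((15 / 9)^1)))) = 665 / 648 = 1.03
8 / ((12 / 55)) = 110 / 3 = 36.67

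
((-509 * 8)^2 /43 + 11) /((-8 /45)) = -746174565 /344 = -2169112.11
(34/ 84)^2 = 289/ 1764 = 0.16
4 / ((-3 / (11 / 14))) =-22 / 21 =-1.05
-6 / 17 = -0.35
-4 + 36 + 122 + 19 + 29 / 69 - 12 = 11138 / 69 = 161.42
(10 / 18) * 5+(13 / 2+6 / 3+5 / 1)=293 / 18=16.28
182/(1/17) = 3094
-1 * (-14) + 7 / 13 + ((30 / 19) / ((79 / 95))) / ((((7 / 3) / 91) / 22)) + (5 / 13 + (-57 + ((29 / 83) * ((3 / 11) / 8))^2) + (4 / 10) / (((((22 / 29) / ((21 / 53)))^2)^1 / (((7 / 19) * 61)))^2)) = 151265507754923626298961031 / 94418702400264505165760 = 1602.07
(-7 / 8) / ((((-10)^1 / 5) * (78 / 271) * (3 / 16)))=1897 / 234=8.11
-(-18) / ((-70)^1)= -9 / 35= -0.26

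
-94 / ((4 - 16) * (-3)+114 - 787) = 94 / 637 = 0.15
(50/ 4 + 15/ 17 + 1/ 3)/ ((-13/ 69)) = -32177/ 442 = -72.80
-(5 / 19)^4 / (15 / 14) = -1750 / 390963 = -0.00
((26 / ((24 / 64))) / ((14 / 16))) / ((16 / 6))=208 / 7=29.71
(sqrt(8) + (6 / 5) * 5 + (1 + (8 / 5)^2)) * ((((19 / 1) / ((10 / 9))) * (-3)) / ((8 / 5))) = -122607 / 400 - 513 * sqrt(2) / 8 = -397.20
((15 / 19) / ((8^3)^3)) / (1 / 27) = 405 / 2550136832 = 0.00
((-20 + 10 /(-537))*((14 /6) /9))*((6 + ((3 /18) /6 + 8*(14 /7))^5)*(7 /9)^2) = -117910944443760379625 /35506312975872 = -3320844.51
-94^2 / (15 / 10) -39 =-17789 / 3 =-5929.67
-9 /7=-1.29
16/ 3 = 5.33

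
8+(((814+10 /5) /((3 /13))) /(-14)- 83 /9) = -15989 /63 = -253.79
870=870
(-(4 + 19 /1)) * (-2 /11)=46 /11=4.18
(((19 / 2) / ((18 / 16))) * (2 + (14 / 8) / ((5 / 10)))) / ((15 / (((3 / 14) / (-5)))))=-209 / 1575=-0.13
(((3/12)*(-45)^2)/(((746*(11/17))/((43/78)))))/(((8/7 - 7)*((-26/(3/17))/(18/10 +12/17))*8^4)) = 25965765/63347710885888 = 0.00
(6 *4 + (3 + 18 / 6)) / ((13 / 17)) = 39.23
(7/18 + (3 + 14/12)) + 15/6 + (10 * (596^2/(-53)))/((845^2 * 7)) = 6715755409/953651790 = 7.04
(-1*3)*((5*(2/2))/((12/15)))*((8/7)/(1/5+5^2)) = -125/147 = -0.85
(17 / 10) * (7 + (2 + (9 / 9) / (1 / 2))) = 187 / 10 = 18.70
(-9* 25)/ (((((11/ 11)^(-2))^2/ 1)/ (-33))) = 7425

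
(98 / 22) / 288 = 49 / 3168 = 0.02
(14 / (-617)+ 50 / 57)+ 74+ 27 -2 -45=1929178 / 35169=54.85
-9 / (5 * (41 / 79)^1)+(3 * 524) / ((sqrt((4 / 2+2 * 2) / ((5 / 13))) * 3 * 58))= -711 / 205+131 * sqrt(390) / 1131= -1.18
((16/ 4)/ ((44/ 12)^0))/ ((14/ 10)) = 20/ 7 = 2.86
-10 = -10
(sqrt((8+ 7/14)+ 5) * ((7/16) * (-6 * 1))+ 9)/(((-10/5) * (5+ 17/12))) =-54/77+ 27 * sqrt(6)/88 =0.05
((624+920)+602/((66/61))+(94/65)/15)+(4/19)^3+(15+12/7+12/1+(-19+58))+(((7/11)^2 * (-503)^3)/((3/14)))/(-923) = 105663694433950927/402167690925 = 262735.41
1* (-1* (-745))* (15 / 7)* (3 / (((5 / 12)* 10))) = 8046 / 7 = 1149.43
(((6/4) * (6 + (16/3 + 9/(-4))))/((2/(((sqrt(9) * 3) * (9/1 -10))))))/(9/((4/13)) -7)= -981/356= -2.76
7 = 7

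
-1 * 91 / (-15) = 91 / 15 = 6.07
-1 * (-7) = 7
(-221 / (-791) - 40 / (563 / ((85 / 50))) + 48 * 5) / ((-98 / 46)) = -2459862765 / 21821317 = -112.73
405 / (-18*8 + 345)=135 / 67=2.01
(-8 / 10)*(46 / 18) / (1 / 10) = -184 / 9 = -20.44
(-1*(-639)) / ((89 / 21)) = 13419 / 89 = 150.78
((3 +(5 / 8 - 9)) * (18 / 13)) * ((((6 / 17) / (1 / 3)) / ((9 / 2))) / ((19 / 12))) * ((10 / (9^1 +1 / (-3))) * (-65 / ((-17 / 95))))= -1741500 / 3757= -463.53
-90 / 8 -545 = -2225 / 4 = -556.25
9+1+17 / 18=10.94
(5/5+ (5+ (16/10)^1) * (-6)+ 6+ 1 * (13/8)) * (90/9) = -1239/4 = -309.75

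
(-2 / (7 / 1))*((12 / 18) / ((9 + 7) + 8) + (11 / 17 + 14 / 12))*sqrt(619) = -161*sqrt(619) / 306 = -13.09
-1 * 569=-569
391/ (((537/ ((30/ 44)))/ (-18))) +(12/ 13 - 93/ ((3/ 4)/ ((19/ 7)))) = -61742281/ 179179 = -344.58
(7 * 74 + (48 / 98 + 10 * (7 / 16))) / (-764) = -0.68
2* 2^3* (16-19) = -48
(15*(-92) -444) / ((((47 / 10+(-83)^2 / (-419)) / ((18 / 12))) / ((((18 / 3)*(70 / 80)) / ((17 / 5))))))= 100308600 / 278783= 359.81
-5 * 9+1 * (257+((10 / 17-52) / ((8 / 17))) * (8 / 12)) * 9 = 3225 / 2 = 1612.50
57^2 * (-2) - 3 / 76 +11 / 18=-4444241 / 684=-6497.43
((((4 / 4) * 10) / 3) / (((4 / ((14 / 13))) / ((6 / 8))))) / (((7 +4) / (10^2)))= 6.12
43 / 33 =1.30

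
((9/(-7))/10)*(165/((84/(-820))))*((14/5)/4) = 4059/28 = 144.96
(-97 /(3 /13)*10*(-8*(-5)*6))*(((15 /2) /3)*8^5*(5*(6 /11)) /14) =-1239613440000 /77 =-16098875844.16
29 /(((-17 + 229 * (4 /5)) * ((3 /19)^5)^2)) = 889004607381145 /49069719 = 18117173.39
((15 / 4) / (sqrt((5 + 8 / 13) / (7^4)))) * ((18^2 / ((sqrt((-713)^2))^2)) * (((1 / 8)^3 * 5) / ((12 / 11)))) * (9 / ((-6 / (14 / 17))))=-22920975 * sqrt(949) / 1292054382592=-0.00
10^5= 100000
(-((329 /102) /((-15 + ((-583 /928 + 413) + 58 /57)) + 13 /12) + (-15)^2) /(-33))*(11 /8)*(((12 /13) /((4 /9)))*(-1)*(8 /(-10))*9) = 503614896093 /3592185850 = 140.20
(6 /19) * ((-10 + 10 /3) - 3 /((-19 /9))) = -1.66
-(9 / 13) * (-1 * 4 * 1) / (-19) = -36 / 247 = -0.15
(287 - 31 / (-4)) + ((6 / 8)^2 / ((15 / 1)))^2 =1886409 / 6400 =294.75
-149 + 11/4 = -585/4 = -146.25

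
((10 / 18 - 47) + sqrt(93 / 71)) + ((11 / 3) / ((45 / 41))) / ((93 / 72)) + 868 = sqrt(6603) / 71 + 127742 / 155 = 825.29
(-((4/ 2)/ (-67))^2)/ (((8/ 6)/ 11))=-33/ 4489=-0.01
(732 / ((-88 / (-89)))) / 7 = 16287 / 154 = 105.76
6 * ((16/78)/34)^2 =0.00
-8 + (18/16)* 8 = 1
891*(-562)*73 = -36554166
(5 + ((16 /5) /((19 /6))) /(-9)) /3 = 1393 /855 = 1.63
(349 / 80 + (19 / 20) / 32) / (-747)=-0.01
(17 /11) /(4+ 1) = 0.31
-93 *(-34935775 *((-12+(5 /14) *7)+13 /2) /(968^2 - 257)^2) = -9747081225 /877532412289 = -0.01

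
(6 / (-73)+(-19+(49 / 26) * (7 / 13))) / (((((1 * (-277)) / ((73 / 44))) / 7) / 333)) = 252.25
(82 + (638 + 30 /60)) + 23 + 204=1895 /2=947.50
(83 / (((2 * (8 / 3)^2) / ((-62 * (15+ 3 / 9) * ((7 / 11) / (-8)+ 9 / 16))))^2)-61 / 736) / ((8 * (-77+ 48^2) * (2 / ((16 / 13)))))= 63105168810373 / 21121108017152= 2.99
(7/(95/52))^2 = 132496/9025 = 14.68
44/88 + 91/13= 15/2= 7.50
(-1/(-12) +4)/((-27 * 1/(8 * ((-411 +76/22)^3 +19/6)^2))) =-14318943431289860370896161/2582935938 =-5543669597309950.93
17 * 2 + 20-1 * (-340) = 394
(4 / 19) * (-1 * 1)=-4 / 19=-0.21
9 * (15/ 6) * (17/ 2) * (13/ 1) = 9945/ 4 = 2486.25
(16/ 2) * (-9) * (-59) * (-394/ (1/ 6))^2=23739931008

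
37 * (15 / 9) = 61.67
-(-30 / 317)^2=-900 / 100489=-0.01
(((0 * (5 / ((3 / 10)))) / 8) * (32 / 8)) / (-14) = 0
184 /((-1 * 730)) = -92 /365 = -0.25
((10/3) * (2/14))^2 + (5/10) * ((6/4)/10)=5323/17640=0.30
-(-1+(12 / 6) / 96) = 47 / 48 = 0.98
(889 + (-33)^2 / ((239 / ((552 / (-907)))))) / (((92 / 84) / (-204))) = -822999535596 / 4985779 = -165069.40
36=36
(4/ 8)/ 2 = 1/ 4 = 0.25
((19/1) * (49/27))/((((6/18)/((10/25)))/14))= 26068/45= 579.29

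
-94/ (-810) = 47/ 405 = 0.12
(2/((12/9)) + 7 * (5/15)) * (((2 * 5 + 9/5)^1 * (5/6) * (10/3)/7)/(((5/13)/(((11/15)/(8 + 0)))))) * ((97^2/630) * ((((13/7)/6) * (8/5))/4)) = 23735736167/3000564000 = 7.91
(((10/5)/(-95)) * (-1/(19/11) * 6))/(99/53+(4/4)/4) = 27984/810445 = 0.03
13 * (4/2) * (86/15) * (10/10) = 2236/15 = 149.07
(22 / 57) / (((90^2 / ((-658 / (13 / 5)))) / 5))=-3619 / 60021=-0.06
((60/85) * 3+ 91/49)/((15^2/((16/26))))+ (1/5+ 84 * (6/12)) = 42.21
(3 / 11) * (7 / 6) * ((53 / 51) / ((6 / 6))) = 371 / 1122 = 0.33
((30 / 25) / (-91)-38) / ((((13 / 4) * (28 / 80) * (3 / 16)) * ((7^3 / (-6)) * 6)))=4427776 / 8521149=0.52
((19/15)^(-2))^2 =50625/130321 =0.39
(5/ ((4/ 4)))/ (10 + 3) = 5/ 13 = 0.38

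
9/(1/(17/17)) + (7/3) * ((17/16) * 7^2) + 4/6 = 131.15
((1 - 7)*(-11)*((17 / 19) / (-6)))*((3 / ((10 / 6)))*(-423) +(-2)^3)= 719389 / 95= 7572.52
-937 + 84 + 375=-478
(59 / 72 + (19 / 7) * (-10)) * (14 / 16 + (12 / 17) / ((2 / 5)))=-4762853 / 68544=-69.49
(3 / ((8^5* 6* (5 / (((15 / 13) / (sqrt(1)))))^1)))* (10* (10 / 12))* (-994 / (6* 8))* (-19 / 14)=33725 / 40894464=0.00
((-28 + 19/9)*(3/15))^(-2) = 2025/54289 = 0.04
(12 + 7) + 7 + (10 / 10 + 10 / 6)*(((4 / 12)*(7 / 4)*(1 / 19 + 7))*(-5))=-4934 / 171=-28.85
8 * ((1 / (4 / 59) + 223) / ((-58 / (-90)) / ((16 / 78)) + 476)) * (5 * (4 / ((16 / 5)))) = 1426500 / 57497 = 24.81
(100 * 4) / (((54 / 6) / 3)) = 400 / 3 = 133.33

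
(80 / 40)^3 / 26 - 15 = -14.69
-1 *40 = -40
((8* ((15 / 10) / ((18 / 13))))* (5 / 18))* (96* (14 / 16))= 1820 / 9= 202.22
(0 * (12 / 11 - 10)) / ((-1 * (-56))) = 0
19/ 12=1.58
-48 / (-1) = 48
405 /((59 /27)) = 10935 /59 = 185.34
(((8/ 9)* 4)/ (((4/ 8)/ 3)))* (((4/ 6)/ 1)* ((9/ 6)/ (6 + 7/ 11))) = 3.21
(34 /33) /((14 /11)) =17 /21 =0.81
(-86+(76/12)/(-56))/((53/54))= -130203/1484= -87.74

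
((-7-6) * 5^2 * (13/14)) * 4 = -8450/7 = -1207.14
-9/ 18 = -1/ 2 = -0.50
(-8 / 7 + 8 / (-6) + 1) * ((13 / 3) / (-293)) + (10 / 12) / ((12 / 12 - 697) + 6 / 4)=58778 / 2848839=0.02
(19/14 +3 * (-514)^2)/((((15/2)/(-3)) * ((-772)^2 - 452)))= -11096251/20843620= -0.53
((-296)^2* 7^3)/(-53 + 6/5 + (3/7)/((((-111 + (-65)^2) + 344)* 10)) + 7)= -625207799552/932019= -670810.14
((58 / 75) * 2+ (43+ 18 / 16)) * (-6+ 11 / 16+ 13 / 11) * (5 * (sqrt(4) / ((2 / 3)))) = -19921981 / 7040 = -2829.83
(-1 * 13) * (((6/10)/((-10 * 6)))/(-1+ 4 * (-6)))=-13/2500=-0.01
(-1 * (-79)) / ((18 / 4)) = 158 / 9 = 17.56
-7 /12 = -0.58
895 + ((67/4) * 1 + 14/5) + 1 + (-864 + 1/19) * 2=-308691/380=-812.34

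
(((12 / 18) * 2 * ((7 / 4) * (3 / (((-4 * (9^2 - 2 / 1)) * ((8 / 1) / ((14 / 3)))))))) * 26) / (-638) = 637 / 1209648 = 0.00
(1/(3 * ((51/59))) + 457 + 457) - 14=137759/153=900.39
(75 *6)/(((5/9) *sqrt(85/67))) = 162 *sqrt(5695)/17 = 719.14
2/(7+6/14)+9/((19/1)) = 367/494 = 0.74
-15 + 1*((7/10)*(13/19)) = -2759/190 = -14.52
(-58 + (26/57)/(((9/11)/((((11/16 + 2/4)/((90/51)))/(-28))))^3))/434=-153973036172511679/1152142834139136000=-0.13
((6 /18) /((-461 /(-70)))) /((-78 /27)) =-105 /5993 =-0.02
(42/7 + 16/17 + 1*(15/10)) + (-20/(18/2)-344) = -103361/306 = -337.78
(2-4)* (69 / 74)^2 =-4761 / 2738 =-1.74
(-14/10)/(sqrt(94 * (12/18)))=-7 * sqrt(141)/470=-0.18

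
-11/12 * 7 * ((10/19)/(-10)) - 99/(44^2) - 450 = -4511525/10032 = -449.71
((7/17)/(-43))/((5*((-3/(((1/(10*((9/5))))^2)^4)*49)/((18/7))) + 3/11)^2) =-847/877583758081243543853960834739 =-0.00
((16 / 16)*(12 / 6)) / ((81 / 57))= 38 / 27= 1.41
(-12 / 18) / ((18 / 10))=-10 / 27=-0.37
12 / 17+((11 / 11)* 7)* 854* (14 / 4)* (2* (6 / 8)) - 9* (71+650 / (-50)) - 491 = 1032655 / 34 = 30372.21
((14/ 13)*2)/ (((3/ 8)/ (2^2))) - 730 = -27574/ 39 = -707.03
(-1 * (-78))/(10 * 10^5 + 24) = 39/500012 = 0.00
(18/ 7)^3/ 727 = 5832/ 249361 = 0.02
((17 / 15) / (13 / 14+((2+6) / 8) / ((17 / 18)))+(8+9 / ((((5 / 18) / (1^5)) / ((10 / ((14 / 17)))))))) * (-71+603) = 1517360672 / 7095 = 213863.38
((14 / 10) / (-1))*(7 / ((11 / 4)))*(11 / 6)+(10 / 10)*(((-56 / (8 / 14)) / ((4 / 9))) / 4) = -7399 / 120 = -61.66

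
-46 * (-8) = 368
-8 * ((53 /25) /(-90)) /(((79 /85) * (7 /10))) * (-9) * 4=-28832 /2765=-10.43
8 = 8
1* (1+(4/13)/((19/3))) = 259/247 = 1.05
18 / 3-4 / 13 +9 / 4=413 / 52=7.94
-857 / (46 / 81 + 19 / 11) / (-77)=69417 / 14315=4.85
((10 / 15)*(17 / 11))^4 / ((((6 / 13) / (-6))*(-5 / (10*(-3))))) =-34744736 / 395307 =-87.89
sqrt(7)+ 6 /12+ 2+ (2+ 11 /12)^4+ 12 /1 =sqrt(7)+ 1801297 /20736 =89.51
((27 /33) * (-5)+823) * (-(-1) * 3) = 27024 /11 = 2456.73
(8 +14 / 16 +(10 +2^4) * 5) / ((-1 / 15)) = -16665 / 8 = -2083.12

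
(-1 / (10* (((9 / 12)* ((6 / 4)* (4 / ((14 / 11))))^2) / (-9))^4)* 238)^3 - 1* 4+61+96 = 94694365296227804489648922745458181 / 654318972870484080973094436610125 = 144.72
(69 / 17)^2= 4761 / 289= 16.47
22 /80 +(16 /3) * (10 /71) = 8743 /8520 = 1.03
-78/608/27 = -13/2736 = -0.00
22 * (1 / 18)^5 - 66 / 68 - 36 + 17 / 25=-14571871349 / 401533200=-36.29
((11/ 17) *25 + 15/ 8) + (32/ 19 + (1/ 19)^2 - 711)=-33938177/ 49096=-691.26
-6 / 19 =-0.32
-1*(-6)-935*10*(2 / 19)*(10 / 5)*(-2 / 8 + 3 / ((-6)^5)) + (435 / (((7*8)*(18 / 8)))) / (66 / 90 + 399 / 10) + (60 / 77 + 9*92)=767189129417 / 577820628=1327.73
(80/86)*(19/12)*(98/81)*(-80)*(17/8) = -3165400/10449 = -302.94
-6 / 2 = -3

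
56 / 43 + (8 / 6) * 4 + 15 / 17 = 16487 / 2193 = 7.52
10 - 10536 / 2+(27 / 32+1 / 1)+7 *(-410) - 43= -261413 / 32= -8169.16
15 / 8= 1.88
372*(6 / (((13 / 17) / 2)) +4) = 95232 / 13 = 7325.54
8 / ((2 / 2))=8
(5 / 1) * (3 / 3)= 5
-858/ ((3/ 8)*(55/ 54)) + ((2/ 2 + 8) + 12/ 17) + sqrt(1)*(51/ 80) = -3041037/ 1360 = -2236.06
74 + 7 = 81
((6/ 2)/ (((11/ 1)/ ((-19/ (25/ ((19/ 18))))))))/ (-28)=361/ 46200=0.01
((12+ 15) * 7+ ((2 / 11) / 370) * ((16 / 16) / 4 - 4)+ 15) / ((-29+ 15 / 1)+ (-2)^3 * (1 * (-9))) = 332109 / 94424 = 3.52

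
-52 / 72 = -13 / 18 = -0.72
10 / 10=1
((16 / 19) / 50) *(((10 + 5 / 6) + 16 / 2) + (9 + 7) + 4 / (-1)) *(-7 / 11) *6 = -2072 / 1045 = -1.98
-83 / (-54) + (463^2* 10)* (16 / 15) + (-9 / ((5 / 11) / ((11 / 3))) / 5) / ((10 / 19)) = 7717196078 / 3375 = 2286576.62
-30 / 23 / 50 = -3 / 115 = -0.03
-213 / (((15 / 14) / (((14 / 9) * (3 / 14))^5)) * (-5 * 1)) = 994 / 6075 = 0.16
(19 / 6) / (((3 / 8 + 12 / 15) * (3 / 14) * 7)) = 760 / 423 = 1.80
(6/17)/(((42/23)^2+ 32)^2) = 839523/2969822344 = 0.00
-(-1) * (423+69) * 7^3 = 168756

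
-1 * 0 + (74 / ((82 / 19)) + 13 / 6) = 19.31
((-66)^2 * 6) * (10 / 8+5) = 163350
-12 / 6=-2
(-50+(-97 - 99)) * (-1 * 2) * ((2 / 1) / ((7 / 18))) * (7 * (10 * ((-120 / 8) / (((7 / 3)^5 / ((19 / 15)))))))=-817763040 / 16807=-48656.10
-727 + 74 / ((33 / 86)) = -17627 / 33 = -534.15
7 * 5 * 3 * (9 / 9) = 105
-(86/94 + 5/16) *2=-923/376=-2.45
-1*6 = -6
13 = 13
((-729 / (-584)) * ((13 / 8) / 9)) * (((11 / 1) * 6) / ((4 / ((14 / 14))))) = 34749 / 9344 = 3.72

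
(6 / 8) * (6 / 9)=1 / 2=0.50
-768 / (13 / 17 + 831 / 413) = -674016 / 2437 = -276.58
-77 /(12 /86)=-3311 /6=-551.83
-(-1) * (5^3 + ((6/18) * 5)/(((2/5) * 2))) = 1525/12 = 127.08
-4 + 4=0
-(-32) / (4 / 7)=56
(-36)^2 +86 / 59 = 1297.46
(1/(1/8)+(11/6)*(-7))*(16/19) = -232/57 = -4.07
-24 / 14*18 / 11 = -2.81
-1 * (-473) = 473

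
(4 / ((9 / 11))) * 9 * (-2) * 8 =-704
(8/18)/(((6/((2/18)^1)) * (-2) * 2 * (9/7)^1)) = -7/4374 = -0.00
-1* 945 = -945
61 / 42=1.45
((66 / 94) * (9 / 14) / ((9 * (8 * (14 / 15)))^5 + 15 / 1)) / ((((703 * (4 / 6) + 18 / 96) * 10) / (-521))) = -77368500 / 2113878627774965093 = -0.00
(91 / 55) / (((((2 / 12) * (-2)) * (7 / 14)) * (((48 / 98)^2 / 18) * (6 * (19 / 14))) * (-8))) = 1529437 / 133760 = 11.43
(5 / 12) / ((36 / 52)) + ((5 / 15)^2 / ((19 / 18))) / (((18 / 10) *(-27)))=11075 / 18468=0.60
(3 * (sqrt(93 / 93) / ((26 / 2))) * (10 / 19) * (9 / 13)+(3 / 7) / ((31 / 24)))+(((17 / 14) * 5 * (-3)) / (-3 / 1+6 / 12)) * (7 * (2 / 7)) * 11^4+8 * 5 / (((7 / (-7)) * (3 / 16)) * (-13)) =445993385692 / 2090361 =213357.11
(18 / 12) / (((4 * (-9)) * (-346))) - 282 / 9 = -31.33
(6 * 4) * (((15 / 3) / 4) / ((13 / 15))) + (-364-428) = -9846 / 13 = -757.38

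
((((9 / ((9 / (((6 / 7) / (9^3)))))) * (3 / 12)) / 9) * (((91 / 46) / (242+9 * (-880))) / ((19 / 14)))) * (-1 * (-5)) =-455 / 14676020964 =-0.00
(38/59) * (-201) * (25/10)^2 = -95475/118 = -809.11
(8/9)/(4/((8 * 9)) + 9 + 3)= 0.07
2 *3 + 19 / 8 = 67 / 8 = 8.38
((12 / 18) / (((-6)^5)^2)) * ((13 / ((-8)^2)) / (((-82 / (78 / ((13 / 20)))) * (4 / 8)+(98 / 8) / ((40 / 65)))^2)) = 325 / 55547555543136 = 0.00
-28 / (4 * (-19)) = 7 / 19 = 0.37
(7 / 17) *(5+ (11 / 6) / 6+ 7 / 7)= 1589 / 612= 2.60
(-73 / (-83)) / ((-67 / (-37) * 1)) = 2701 / 5561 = 0.49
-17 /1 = -17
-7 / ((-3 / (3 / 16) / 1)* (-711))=-7 / 11376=-0.00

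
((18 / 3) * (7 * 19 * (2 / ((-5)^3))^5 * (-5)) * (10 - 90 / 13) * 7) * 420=120121344 / 3173828125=0.04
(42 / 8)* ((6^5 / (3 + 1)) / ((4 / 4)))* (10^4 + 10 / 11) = 1122762060 / 11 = 102069278.18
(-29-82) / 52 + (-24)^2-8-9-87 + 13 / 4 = 12301 / 26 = 473.12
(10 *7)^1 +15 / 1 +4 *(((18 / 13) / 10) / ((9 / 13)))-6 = 399 / 5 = 79.80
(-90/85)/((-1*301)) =18/5117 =0.00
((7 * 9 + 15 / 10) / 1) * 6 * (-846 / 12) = -54567 / 2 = -27283.50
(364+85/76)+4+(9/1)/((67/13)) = 1888443/5092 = 370.86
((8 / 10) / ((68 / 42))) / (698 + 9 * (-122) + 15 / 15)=-2 / 1615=-0.00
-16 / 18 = -8 / 9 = -0.89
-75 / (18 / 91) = -379.17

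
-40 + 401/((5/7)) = 2607/5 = 521.40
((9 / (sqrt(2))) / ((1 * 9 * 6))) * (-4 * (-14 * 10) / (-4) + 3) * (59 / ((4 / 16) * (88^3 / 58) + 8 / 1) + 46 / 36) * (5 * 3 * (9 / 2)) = -227804285 * sqrt(2) / 227776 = -1414.39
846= 846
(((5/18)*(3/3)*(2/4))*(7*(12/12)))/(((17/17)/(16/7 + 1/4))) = 355/144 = 2.47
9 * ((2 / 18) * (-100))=-100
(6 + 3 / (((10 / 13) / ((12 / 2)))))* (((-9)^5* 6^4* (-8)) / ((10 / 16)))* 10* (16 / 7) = 3291294892032 / 5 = 658258978406.40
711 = 711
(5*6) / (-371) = -0.08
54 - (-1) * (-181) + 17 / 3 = -364 / 3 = -121.33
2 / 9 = 0.22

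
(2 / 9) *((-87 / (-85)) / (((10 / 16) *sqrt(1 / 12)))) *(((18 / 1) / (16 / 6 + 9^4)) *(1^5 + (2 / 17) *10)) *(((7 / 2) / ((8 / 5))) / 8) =0.00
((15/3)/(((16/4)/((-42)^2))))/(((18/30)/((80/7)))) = 42000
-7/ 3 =-2.33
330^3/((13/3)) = 107811000/13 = 8293153.85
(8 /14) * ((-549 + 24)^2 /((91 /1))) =22500 /13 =1730.77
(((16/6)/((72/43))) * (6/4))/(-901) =-43/16218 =-0.00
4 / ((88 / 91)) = 91 / 22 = 4.14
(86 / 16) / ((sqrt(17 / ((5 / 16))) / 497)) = 21371*sqrt(85) / 544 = 362.19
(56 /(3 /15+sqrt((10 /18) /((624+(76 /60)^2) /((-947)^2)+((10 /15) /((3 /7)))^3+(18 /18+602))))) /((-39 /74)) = -205483802723523520 /377916519551649+2943276000 * sqrt(12396464932645) /125972173183883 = -461.46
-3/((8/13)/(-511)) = 19929/8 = 2491.12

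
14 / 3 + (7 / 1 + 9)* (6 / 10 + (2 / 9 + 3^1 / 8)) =1072 / 45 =23.82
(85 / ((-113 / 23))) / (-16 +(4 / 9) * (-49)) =207 / 452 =0.46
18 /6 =3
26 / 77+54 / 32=2495 / 1232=2.03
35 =35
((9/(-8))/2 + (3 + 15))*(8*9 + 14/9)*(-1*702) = -3601611/4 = -900402.75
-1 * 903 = -903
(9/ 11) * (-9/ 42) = -27/ 154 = -0.18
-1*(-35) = 35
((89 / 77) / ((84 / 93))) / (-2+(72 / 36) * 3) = 2759 / 8624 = 0.32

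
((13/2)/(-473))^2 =169/894916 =0.00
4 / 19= 0.21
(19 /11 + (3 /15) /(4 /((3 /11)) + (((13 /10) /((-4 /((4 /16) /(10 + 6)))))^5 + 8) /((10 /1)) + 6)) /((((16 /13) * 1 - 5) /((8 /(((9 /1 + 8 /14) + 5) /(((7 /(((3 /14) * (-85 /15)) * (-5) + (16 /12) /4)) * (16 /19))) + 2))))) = -15755308493899683494810752 /76224907154332641096253653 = -0.21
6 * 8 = 48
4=4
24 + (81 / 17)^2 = 13497 / 289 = 46.70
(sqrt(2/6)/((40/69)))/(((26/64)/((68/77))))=6256 * sqrt(3)/5005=2.16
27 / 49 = 0.55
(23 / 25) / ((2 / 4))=1.84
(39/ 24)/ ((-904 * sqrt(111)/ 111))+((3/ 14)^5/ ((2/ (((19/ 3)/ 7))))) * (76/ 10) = -0.02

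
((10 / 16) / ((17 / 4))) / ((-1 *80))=-1 / 544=-0.00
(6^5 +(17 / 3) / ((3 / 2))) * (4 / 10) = 140036 / 45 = 3111.91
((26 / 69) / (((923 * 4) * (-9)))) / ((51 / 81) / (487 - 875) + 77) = -194 / 1317234955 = -0.00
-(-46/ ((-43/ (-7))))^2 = -103684/ 1849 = -56.08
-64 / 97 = -0.66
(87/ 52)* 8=174/ 13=13.38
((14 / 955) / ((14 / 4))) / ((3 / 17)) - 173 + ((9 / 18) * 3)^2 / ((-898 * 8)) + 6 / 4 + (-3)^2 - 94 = -21115367897 / 82328640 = -256.48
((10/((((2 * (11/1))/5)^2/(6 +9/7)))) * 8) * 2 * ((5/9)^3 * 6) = 4250000/68607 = 61.95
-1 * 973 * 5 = -4865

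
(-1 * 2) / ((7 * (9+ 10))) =-2 / 133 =-0.02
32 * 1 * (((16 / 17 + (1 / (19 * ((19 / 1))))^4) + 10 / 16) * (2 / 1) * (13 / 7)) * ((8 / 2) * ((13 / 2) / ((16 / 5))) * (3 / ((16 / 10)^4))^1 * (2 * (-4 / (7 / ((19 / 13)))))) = -1156.47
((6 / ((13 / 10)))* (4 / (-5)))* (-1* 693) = 2558.77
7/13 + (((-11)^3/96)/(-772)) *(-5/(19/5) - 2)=2922269/6101888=0.48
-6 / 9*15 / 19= -0.53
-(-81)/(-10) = -8.10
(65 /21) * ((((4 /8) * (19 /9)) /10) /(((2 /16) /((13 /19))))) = 338 /189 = 1.79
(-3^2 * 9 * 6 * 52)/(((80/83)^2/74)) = -805206987/400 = -2013017.47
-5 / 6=-0.83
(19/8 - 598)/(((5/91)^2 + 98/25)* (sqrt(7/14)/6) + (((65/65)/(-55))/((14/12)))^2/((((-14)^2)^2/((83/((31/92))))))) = 25796457167348571078375/5944595926662691607479273 - 21661378560583320952412144125* sqrt(2)/23778383706650766429917092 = -1288.30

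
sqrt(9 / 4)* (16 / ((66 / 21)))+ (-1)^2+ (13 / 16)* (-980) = -34655 / 44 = -787.61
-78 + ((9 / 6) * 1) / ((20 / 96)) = -354 / 5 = -70.80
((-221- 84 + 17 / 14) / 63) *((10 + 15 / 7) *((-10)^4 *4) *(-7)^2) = -7230100000 / 63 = -114763492.06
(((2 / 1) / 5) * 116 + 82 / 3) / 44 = 553 / 330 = 1.68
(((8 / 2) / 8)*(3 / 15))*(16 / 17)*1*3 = 24 / 85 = 0.28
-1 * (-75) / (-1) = -75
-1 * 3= -3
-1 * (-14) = 14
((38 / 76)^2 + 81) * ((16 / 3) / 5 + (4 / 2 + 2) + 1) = 5915 / 12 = 492.92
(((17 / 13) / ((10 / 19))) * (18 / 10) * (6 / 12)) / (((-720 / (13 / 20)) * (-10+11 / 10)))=323 / 1424000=0.00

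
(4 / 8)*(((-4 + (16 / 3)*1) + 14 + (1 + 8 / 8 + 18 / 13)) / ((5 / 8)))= 584 / 39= 14.97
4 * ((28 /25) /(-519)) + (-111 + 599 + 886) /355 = 3557578 /921225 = 3.86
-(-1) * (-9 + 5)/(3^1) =-4/3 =-1.33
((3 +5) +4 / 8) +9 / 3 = 23 / 2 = 11.50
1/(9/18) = 2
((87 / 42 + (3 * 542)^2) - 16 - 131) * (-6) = -15862386.43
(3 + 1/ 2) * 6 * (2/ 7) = 6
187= 187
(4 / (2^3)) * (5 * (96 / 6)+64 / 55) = 2232 / 55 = 40.58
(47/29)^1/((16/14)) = 329/232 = 1.42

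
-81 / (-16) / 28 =81 / 448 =0.18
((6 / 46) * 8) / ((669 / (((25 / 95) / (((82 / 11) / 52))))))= 11440 / 3995491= 0.00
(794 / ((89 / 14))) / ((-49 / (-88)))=139744 / 623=224.31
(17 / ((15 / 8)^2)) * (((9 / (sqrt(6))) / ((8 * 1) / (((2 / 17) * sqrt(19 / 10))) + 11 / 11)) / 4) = -2584 * sqrt(6) / 3466575 + 18496 * sqrt(285) / 3466575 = 0.09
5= 5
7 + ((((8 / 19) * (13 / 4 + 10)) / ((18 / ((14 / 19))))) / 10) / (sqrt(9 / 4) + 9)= 341251 / 48735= 7.00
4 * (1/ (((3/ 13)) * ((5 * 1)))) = 52/ 15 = 3.47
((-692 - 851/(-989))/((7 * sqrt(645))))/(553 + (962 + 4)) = -29719 * sqrt(645)/294906255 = -0.00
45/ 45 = 1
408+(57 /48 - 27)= 6115 /16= 382.19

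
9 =9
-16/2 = -8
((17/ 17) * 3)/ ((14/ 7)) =3/ 2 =1.50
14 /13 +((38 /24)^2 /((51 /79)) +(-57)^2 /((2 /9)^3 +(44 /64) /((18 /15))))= 5569.36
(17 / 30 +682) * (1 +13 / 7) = 40954 / 21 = 1950.19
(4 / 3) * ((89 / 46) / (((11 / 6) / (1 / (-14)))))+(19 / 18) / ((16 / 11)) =318875 / 510048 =0.63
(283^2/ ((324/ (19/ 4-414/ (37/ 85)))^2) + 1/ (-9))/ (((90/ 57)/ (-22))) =-65668745731725829/ 6898182912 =-9519716.51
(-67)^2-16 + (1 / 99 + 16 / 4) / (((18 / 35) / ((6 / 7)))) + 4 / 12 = 1330565 / 297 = 4480.02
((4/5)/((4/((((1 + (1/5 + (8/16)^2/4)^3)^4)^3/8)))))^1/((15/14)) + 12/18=22573514002720665152520779778017640217945601843817109628777320680632349/32451855365842672678315602057625600000000000000000000000000000000000000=0.70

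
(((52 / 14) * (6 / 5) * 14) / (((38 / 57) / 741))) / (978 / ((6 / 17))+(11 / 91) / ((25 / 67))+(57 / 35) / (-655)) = 20670298740 / 825923081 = 25.03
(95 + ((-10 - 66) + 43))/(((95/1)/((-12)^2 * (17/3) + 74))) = 580.84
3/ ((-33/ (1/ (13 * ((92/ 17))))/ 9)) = -0.01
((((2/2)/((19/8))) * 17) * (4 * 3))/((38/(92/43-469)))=-16381200/15523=-1055.29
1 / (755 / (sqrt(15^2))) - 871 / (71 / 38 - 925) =5103035 / 5296929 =0.96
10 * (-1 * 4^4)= -2560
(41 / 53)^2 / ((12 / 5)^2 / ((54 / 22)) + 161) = 126075 / 34413059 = 0.00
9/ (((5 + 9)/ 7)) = 9/ 2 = 4.50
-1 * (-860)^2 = -739600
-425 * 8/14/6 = -850/21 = -40.48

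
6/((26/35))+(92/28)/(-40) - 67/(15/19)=-839441/10920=-76.87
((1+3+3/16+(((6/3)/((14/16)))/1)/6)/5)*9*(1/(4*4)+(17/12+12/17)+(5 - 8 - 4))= -1206203/30464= -39.59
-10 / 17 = -0.59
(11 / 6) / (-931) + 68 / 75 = 126341 / 139650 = 0.90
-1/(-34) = 1/34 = 0.03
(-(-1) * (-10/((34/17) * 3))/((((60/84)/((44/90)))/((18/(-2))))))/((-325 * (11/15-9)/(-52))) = -154/775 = -0.20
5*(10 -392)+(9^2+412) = -1417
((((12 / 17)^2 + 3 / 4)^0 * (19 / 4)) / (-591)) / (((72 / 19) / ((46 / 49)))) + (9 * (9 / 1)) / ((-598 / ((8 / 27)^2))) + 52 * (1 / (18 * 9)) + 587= 2196866927681 / 3740576112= 587.31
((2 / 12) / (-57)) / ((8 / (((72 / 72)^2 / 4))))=-1 / 10944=-0.00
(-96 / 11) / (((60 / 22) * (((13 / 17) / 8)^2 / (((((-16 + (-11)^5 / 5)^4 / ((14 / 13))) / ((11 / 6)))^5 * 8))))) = -175916333495085978131358446054167284302782309053103270880596703294665368823353535910571085926697613877367904805838848 / 1290695265293121337890625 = -136295792062996971801078300000000000000000000000000000000000000000000000000000000000000000000.00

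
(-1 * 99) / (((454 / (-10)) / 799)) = 395505 / 227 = 1742.31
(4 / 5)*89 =356 / 5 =71.20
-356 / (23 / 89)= -1377.57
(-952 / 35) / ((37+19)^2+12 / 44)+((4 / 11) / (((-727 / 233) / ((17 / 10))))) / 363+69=68.99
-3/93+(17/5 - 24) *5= -3194/31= -103.03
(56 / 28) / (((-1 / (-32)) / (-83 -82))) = -10560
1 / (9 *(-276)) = -1 / 2484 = -0.00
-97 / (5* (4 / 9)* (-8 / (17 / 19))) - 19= -42919 / 3040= -14.12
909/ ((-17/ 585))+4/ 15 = -7976407/ 255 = -31280.03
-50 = -50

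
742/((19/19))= 742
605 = 605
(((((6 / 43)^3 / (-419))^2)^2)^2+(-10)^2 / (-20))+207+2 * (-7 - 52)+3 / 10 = 1278741300841518952412003373615546274035779819521029409280605323 / 15168935953042929447354725665664843108372239289883938624726410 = 84.30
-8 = -8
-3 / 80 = -0.04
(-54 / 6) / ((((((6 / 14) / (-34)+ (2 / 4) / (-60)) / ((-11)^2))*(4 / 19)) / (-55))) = -4062677850 / 299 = -13587551.34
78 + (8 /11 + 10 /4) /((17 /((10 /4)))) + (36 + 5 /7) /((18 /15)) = 1713269 /15708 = 109.07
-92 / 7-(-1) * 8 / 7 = -12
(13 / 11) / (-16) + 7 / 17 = 1011 / 2992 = 0.34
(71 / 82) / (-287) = -71 / 23534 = -0.00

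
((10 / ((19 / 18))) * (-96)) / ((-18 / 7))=6720 / 19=353.68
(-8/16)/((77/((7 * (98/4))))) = -1.11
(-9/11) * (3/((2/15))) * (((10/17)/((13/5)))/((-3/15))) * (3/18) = 16875/4862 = 3.47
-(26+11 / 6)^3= -4657463 / 216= -21562.33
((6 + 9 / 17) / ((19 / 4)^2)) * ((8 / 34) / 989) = 7104 / 103181381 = 0.00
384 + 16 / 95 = 36496 / 95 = 384.17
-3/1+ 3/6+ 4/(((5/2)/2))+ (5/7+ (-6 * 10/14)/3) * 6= -251/70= -3.59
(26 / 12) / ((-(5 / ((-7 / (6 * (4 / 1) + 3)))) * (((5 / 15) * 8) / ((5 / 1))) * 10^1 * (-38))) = -91 / 164160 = -0.00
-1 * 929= -929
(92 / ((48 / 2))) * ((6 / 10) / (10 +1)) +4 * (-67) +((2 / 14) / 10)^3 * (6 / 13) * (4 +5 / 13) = -85376694069 / 318818500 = -267.79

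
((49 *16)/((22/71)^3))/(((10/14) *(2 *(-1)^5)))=-122763473/6655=-18446.80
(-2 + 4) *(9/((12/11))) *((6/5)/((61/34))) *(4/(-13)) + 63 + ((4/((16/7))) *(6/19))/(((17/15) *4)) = 611928279/10245560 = 59.73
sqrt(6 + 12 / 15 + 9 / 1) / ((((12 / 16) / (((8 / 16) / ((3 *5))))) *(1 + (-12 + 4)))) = -2 *sqrt(395) / 1575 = -0.03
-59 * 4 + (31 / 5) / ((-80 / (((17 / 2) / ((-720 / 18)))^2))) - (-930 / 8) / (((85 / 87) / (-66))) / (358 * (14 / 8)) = -248.54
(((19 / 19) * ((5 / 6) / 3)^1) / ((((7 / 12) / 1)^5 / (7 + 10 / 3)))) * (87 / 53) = 62138880 / 890771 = 69.76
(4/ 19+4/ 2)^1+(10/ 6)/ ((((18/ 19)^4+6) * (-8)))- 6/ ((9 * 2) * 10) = 4340679053/ 2022136560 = 2.15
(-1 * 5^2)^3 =-15625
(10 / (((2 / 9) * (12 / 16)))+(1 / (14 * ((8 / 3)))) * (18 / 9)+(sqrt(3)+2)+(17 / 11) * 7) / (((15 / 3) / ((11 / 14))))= 11 * sqrt(3) / 70+44889 / 3920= 11.72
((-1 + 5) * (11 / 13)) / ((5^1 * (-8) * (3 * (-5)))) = 11 / 1950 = 0.01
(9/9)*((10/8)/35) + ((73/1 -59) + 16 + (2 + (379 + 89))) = 14001/28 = 500.04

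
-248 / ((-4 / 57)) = 3534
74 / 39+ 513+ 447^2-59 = 7810331 / 39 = 200264.90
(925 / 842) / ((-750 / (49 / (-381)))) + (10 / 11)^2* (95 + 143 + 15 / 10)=197.93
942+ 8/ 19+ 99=19787/ 19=1041.42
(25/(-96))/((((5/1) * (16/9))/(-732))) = 2745/128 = 21.45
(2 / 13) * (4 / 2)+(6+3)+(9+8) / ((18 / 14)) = 2636 / 117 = 22.53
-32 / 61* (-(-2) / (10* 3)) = -32 / 915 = -0.03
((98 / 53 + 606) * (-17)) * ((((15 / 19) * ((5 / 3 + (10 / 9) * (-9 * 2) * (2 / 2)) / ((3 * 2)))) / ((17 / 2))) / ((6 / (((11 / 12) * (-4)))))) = -48726700 / 27189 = -1792.15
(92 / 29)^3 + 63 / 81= 7178915 / 219501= 32.71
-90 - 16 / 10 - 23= -573 / 5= -114.60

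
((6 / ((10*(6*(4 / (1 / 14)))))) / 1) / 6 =1 / 3360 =0.00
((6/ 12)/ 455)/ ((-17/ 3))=-3/ 15470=-0.00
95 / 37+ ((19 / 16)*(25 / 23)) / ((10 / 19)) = 136705 / 27232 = 5.02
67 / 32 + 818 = 26243 / 32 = 820.09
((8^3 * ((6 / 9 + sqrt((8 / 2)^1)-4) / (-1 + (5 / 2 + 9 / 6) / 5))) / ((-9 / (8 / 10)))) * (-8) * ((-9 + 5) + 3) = -65536 / 27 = -2427.26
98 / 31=3.16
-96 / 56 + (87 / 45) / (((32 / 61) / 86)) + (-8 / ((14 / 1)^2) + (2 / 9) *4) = 11151289 / 35280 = 316.08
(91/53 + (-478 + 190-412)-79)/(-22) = 20598/583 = 35.33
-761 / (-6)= 761 / 6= 126.83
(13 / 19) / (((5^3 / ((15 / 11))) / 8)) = 312 / 5225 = 0.06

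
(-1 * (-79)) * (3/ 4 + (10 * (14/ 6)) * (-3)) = -21883/ 4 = -5470.75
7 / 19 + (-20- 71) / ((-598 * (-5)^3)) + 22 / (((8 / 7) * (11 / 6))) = 593621 / 54625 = 10.87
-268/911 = -0.29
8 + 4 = 12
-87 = -87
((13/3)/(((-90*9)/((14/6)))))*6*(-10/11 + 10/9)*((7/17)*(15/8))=-3185/272646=-0.01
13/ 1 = 13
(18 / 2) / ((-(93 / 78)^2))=-6084 / 961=-6.33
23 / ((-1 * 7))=-23 / 7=-3.29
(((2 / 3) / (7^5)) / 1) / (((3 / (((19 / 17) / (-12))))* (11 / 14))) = -19 / 12122649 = -0.00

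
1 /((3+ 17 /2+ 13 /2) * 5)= 1 /90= 0.01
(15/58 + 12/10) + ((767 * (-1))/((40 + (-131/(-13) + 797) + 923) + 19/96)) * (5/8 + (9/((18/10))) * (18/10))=-1737293991/640697870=-2.71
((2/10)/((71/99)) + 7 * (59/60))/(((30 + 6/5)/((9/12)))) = 2347/13632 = 0.17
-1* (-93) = 93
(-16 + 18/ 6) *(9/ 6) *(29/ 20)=-1131/ 40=-28.28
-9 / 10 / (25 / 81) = -729 / 250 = -2.92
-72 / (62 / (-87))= 101.03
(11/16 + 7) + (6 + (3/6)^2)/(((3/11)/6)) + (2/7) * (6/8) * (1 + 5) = 16405/112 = 146.47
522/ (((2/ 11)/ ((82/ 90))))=13079/ 5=2615.80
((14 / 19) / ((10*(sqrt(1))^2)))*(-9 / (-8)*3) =189 / 760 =0.25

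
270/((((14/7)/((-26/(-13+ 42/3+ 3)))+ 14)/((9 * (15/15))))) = 15795/89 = 177.47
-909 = -909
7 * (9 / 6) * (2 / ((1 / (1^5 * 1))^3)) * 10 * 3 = 630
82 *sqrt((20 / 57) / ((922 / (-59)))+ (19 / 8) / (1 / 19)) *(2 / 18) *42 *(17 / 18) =4879 *sqrt(498279031458) / 1418958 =2427.16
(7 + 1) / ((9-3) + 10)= 1 / 2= 0.50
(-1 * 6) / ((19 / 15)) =-90 / 19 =-4.74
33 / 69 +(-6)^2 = 839 / 23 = 36.48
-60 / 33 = -20 / 11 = -1.82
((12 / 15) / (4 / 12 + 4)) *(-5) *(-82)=984 / 13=75.69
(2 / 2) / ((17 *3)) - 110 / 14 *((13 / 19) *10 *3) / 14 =-546044 / 47481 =-11.50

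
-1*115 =-115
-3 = -3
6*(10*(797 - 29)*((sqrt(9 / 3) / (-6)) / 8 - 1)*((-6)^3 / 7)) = 207360*sqrt(3) / 7 + 9953280 / 7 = 1473205.44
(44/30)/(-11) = -2/15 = -0.13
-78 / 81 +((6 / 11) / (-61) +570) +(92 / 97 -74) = 871603892 / 1757349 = 495.98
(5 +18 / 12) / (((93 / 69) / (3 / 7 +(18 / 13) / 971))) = 873885 / 421414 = 2.07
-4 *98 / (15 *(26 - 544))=28 / 555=0.05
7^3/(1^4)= 343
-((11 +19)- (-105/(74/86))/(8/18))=-45075/148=-304.56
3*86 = 258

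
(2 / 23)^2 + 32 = 16932 / 529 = 32.01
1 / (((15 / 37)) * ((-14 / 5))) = -0.88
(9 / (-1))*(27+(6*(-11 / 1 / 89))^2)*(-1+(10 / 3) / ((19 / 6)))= -1964007 / 150499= -13.05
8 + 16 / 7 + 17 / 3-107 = -1912 / 21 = -91.05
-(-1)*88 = 88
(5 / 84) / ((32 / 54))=45 / 448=0.10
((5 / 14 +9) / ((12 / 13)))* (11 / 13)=1441 / 168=8.58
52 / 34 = 26 / 17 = 1.53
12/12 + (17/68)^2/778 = 12449/12448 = 1.00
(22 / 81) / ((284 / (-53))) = -583 / 11502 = -0.05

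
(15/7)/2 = 15/14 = 1.07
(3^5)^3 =14348907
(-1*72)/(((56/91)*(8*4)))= -117/32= -3.66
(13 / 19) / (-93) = -0.01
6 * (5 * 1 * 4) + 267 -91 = 296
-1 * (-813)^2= -660969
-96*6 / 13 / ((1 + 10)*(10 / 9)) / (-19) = 2592 / 13585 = 0.19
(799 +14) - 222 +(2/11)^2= 591.03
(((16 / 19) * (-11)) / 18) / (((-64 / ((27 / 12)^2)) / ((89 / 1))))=8811 / 2432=3.62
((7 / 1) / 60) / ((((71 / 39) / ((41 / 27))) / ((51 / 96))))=63427 / 1226880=0.05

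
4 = 4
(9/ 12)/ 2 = 3/ 8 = 0.38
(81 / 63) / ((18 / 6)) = 3 / 7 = 0.43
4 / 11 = 0.36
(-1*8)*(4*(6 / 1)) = -192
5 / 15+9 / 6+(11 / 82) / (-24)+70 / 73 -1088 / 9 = -50901121 / 430992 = -118.10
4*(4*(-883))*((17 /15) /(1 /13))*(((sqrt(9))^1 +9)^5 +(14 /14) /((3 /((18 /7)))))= -362566327136 /7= -51795189590.86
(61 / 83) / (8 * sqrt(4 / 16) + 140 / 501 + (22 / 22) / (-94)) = 0.17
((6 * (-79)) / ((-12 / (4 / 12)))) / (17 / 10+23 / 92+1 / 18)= 2370 / 361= 6.57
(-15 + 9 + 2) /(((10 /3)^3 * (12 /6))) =-0.05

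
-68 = -68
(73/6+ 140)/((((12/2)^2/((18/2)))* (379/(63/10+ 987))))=3022943/30320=99.70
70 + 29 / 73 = 5139 / 73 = 70.40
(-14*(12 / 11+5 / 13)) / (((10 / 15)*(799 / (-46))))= 203826 / 114257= 1.78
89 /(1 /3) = 267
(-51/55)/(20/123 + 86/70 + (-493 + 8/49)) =307377/162906832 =0.00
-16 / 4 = -4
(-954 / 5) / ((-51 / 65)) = 4134 / 17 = 243.18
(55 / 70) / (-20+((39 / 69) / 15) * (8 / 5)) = -18975 / 481544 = -0.04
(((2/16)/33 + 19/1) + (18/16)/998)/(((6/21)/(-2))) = -35050841/263472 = -133.03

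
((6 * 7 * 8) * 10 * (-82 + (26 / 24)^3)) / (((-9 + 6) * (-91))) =-697495 / 702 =-993.58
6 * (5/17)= 30/17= 1.76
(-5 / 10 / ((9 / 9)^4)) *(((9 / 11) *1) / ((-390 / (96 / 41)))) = 72 / 29315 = 0.00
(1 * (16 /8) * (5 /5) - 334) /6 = -166 /3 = -55.33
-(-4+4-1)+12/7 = 19/7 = 2.71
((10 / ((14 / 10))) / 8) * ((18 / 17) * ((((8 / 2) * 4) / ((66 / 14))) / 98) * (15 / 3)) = 1500 / 9163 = 0.16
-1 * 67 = -67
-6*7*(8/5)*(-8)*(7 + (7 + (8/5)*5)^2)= 623616/5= 124723.20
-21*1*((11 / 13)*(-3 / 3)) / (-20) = -231 / 260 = -0.89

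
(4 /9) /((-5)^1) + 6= 266 /45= 5.91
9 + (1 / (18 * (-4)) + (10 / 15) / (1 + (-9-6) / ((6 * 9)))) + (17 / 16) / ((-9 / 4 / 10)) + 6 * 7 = 47.19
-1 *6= -6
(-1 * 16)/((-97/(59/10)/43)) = 20296/485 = 41.85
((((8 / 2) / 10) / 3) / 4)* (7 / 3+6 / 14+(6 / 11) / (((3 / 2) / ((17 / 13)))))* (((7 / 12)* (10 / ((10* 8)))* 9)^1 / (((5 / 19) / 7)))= 646513 / 343200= 1.88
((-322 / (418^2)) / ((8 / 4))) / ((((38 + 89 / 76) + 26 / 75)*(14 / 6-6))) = 36225 / 5696372539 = 0.00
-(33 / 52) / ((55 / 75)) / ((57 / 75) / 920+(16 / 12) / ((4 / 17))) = -0.15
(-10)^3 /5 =-200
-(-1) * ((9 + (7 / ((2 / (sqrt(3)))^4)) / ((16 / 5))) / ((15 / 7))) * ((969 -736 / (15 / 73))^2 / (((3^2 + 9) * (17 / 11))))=11473065538781 / 9792000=1171677.44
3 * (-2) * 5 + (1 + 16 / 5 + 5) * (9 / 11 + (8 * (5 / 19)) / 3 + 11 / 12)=-15849 / 2090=-7.58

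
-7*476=-3332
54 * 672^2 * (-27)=-658409472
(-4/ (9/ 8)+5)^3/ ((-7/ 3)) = -2197/ 1701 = -1.29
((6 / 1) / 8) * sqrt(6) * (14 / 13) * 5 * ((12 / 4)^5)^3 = 1506635235 * sqrt(6) / 26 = 141941829.01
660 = 660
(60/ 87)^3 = 8000/ 24389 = 0.33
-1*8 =-8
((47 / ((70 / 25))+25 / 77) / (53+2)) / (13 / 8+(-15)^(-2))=0.19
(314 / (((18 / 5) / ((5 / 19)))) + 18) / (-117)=-7003 / 20007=-0.35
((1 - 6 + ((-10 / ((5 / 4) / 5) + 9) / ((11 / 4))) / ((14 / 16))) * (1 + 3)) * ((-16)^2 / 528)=-29376 / 847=-34.68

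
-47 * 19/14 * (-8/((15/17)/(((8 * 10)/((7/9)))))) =2914752/49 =59484.73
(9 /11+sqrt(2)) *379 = 3411 /11+379 *sqrt(2) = 846.08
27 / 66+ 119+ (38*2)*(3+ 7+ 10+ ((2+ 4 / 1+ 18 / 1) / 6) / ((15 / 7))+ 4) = 2085.28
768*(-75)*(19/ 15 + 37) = -2204160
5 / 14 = 0.36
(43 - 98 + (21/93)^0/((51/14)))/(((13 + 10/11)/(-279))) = 951731/867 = 1097.73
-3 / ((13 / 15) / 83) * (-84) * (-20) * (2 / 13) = -12549600 / 169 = -74257.99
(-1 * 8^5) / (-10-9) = 32768 / 19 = 1724.63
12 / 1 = 12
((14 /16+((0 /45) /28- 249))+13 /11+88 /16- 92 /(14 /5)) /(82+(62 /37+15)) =-2083951 /749672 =-2.78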